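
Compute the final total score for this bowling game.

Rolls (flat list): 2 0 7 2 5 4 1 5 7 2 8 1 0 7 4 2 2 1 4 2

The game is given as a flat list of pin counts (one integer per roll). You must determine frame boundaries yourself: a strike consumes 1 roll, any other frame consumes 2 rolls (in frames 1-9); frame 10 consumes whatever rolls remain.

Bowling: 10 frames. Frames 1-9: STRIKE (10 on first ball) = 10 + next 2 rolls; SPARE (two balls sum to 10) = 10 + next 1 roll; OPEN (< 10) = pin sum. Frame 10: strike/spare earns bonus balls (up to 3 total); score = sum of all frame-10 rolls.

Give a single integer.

Answer: 66

Derivation:
Frame 1: OPEN (2+0=2). Cumulative: 2
Frame 2: OPEN (7+2=9). Cumulative: 11
Frame 3: OPEN (5+4=9). Cumulative: 20
Frame 4: OPEN (1+5=6). Cumulative: 26
Frame 5: OPEN (7+2=9). Cumulative: 35
Frame 6: OPEN (8+1=9). Cumulative: 44
Frame 7: OPEN (0+7=7). Cumulative: 51
Frame 8: OPEN (4+2=6). Cumulative: 57
Frame 9: OPEN (2+1=3). Cumulative: 60
Frame 10: OPEN. Sum of all frame-10 rolls (4+2) = 6. Cumulative: 66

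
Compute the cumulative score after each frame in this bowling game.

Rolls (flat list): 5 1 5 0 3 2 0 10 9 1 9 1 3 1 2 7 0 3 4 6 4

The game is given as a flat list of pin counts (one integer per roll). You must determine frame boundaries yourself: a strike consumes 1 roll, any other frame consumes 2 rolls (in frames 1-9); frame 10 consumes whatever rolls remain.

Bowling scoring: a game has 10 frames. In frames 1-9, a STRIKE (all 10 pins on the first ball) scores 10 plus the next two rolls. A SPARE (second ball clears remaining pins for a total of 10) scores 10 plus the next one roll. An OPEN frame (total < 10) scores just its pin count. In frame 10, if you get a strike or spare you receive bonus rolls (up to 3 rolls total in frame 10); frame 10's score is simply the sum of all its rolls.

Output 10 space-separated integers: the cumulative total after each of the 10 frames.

Answer: 6 11 16 35 54 67 71 80 83 97

Derivation:
Frame 1: OPEN (5+1=6). Cumulative: 6
Frame 2: OPEN (5+0=5). Cumulative: 11
Frame 3: OPEN (3+2=5). Cumulative: 16
Frame 4: SPARE (0+10=10). 10 + next roll (9) = 19. Cumulative: 35
Frame 5: SPARE (9+1=10). 10 + next roll (9) = 19. Cumulative: 54
Frame 6: SPARE (9+1=10). 10 + next roll (3) = 13. Cumulative: 67
Frame 7: OPEN (3+1=4). Cumulative: 71
Frame 8: OPEN (2+7=9). Cumulative: 80
Frame 9: OPEN (0+3=3). Cumulative: 83
Frame 10: SPARE. Sum of all frame-10 rolls (4+6+4) = 14. Cumulative: 97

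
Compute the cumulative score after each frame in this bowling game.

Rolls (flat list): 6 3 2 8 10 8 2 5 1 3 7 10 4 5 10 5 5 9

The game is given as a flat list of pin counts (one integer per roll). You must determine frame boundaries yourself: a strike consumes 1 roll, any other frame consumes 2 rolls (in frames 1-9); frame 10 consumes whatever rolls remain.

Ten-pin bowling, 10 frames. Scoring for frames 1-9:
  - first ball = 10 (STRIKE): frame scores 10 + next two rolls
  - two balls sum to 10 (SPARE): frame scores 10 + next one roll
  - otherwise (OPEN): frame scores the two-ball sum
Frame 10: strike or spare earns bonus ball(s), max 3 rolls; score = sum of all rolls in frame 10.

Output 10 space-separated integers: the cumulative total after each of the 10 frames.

Frame 1: OPEN (6+3=9). Cumulative: 9
Frame 2: SPARE (2+8=10). 10 + next roll (10) = 20. Cumulative: 29
Frame 3: STRIKE. 10 + next two rolls (8+2) = 20. Cumulative: 49
Frame 4: SPARE (8+2=10). 10 + next roll (5) = 15. Cumulative: 64
Frame 5: OPEN (5+1=6). Cumulative: 70
Frame 6: SPARE (3+7=10). 10 + next roll (10) = 20. Cumulative: 90
Frame 7: STRIKE. 10 + next two rolls (4+5) = 19. Cumulative: 109
Frame 8: OPEN (4+5=9). Cumulative: 118
Frame 9: STRIKE. 10 + next two rolls (5+5) = 20. Cumulative: 138
Frame 10: SPARE. Sum of all frame-10 rolls (5+5+9) = 19. Cumulative: 157

Answer: 9 29 49 64 70 90 109 118 138 157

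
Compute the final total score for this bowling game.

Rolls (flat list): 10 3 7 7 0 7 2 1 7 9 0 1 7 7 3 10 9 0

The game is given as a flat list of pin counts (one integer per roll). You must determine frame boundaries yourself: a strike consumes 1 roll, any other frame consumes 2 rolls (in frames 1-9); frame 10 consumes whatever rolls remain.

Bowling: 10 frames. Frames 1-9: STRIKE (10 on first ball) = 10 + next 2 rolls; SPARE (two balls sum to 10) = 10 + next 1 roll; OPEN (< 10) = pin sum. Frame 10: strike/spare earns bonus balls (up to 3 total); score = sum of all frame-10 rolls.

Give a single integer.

Frame 1: STRIKE. 10 + next two rolls (3+7) = 20. Cumulative: 20
Frame 2: SPARE (3+7=10). 10 + next roll (7) = 17. Cumulative: 37
Frame 3: OPEN (7+0=7). Cumulative: 44
Frame 4: OPEN (7+2=9). Cumulative: 53
Frame 5: OPEN (1+7=8). Cumulative: 61
Frame 6: OPEN (9+0=9). Cumulative: 70
Frame 7: OPEN (1+7=8). Cumulative: 78
Frame 8: SPARE (7+3=10). 10 + next roll (10) = 20. Cumulative: 98
Frame 9: STRIKE. 10 + next two rolls (9+0) = 19. Cumulative: 117
Frame 10: OPEN. Sum of all frame-10 rolls (9+0) = 9. Cumulative: 126

Answer: 126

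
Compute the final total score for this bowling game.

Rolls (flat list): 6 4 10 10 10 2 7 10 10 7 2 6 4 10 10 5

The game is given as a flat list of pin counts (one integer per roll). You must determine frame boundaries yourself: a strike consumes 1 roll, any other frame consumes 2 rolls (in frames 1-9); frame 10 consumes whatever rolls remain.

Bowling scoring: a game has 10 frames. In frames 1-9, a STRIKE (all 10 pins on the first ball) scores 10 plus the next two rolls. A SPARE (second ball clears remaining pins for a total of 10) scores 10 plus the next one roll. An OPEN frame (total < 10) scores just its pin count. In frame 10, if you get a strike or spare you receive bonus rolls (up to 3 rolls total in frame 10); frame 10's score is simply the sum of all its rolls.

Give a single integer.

Answer: 200

Derivation:
Frame 1: SPARE (6+4=10). 10 + next roll (10) = 20. Cumulative: 20
Frame 2: STRIKE. 10 + next two rolls (10+10) = 30. Cumulative: 50
Frame 3: STRIKE. 10 + next two rolls (10+2) = 22. Cumulative: 72
Frame 4: STRIKE. 10 + next two rolls (2+7) = 19. Cumulative: 91
Frame 5: OPEN (2+7=9). Cumulative: 100
Frame 6: STRIKE. 10 + next two rolls (10+7) = 27. Cumulative: 127
Frame 7: STRIKE. 10 + next two rolls (7+2) = 19. Cumulative: 146
Frame 8: OPEN (7+2=9). Cumulative: 155
Frame 9: SPARE (6+4=10). 10 + next roll (10) = 20. Cumulative: 175
Frame 10: STRIKE. Sum of all frame-10 rolls (10+10+5) = 25. Cumulative: 200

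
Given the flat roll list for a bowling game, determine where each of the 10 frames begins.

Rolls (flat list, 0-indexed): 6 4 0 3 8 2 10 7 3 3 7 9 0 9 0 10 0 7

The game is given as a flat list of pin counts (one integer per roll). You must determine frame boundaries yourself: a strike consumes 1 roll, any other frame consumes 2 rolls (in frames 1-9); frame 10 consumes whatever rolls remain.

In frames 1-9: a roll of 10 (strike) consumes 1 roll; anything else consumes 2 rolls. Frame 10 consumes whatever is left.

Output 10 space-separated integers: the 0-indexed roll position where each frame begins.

Frame 1 starts at roll index 0: rolls=6,4 (sum=10), consumes 2 rolls
Frame 2 starts at roll index 2: rolls=0,3 (sum=3), consumes 2 rolls
Frame 3 starts at roll index 4: rolls=8,2 (sum=10), consumes 2 rolls
Frame 4 starts at roll index 6: roll=10 (strike), consumes 1 roll
Frame 5 starts at roll index 7: rolls=7,3 (sum=10), consumes 2 rolls
Frame 6 starts at roll index 9: rolls=3,7 (sum=10), consumes 2 rolls
Frame 7 starts at roll index 11: rolls=9,0 (sum=9), consumes 2 rolls
Frame 8 starts at roll index 13: rolls=9,0 (sum=9), consumes 2 rolls
Frame 9 starts at roll index 15: roll=10 (strike), consumes 1 roll
Frame 10 starts at roll index 16: 2 remaining rolls

Answer: 0 2 4 6 7 9 11 13 15 16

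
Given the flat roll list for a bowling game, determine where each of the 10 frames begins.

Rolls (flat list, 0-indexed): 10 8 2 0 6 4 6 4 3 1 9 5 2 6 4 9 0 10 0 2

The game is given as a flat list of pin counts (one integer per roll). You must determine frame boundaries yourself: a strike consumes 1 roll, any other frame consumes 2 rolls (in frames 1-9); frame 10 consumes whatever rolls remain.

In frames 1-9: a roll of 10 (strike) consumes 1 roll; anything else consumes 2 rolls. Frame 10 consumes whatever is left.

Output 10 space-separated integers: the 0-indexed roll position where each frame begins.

Frame 1 starts at roll index 0: roll=10 (strike), consumes 1 roll
Frame 2 starts at roll index 1: rolls=8,2 (sum=10), consumes 2 rolls
Frame 3 starts at roll index 3: rolls=0,6 (sum=6), consumes 2 rolls
Frame 4 starts at roll index 5: rolls=4,6 (sum=10), consumes 2 rolls
Frame 5 starts at roll index 7: rolls=4,3 (sum=7), consumes 2 rolls
Frame 6 starts at roll index 9: rolls=1,9 (sum=10), consumes 2 rolls
Frame 7 starts at roll index 11: rolls=5,2 (sum=7), consumes 2 rolls
Frame 8 starts at roll index 13: rolls=6,4 (sum=10), consumes 2 rolls
Frame 9 starts at roll index 15: rolls=9,0 (sum=9), consumes 2 rolls
Frame 10 starts at roll index 17: 3 remaining rolls

Answer: 0 1 3 5 7 9 11 13 15 17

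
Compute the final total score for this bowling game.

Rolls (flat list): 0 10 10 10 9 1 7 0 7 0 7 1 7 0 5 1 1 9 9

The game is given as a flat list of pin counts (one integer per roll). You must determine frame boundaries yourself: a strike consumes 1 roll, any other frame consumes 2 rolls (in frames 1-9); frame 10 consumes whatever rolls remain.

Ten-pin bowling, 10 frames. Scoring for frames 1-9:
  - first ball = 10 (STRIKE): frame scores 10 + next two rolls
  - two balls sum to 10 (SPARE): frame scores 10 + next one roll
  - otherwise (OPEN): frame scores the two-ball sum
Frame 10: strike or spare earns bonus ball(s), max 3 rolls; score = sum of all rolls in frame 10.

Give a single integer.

Frame 1: SPARE (0+10=10). 10 + next roll (10) = 20. Cumulative: 20
Frame 2: STRIKE. 10 + next two rolls (10+9) = 29. Cumulative: 49
Frame 3: STRIKE. 10 + next two rolls (9+1) = 20. Cumulative: 69
Frame 4: SPARE (9+1=10). 10 + next roll (7) = 17. Cumulative: 86
Frame 5: OPEN (7+0=7). Cumulative: 93
Frame 6: OPEN (7+0=7). Cumulative: 100
Frame 7: OPEN (7+1=8). Cumulative: 108
Frame 8: OPEN (7+0=7). Cumulative: 115
Frame 9: OPEN (5+1=6). Cumulative: 121
Frame 10: SPARE. Sum of all frame-10 rolls (1+9+9) = 19. Cumulative: 140

Answer: 140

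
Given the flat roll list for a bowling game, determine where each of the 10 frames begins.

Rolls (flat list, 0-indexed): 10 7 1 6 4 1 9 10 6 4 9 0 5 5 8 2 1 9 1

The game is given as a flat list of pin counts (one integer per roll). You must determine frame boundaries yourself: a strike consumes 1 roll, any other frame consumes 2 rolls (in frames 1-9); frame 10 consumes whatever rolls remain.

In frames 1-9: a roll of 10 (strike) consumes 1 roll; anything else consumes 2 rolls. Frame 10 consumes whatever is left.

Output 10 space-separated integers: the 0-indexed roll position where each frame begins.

Answer: 0 1 3 5 7 8 10 12 14 16

Derivation:
Frame 1 starts at roll index 0: roll=10 (strike), consumes 1 roll
Frame 2 starts at roll index 1: rolls=7,1 (sum=8), consumes 2 rolls
Frame 3 starts at roll index 3: rolls=6,4 (sum=10), consumes 2 rolls
Frame 4 starts at roll index 5: rolls=1,9 (sum=10), consumes 2 rolls
Frame 5 starts at roll index 7: roll=10 (strike), consumes 1 roll
Frame 6 starts at roll index 8: rolls=6,4 (sum=10), consumes 2 rolls
Frame 7 starts at roll index 10: rolls=9,0 (sum=9), consumes 2 rolls
Frame 8 starts at roll index 12: rolls=5,5 (sum=10), consumes 2 rolls
Frame 9 starts at roll index 14: rolls=8,2 (sum=10), consumes 2 rolls
Frame 10 starts at roll index 16: 3 remaining rolls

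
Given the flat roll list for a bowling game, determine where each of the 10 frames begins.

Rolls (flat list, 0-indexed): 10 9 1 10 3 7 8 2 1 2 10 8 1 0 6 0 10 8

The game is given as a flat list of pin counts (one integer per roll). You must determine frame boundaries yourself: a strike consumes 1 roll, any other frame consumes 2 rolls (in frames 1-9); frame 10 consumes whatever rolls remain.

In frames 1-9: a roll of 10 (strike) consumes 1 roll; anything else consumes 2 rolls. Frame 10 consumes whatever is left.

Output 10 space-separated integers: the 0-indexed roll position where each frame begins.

Frame 1 starts at roll index 0: roll=10 (strike), consumes 1 roll
Frame 2 starts at roll index 1: rolls=9,1 (sum=10), consumes 2 rolls
Frame 3 starts at roll index 3: roll=10 (strike), consumes 1 roll
Frame 4 starts at roll index 4: rolls=3,7 (sum=10), consumes 2 rolls
Frame 5 starts at roll index 6: rolls=8,2 (sum=10), consumes 2 rolls
Frame 6 starts at roll index 8: rolls=1,2 (sum=3), consumes 2 rolls
Frame 7 starts at roll index 10: roll=10 (strike), consumes 1 roll
Frame 8 starts at roll index 11: rolls=8,1 (sum=9), consumes 2 rolls
Frame 9 starts at roll index 13: rolls=0,6 (sum=6), consumes 2 rolls
Frame 10 starts at roll index 15: 3 remaining rolls

Answer: 0 1 3 4 6 8 10 11 13 15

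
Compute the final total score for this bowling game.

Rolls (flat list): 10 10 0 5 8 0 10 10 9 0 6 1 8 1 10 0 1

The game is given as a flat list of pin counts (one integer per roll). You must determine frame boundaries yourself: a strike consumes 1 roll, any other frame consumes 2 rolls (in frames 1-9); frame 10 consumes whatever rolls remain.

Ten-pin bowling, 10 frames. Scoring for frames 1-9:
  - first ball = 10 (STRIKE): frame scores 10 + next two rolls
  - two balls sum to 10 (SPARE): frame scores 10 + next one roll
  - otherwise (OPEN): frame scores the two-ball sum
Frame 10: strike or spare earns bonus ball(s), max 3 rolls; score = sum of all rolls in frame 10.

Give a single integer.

Frame 1: STRIKE. 10 + next two rolls (10+0) = 20. Cumulative: 20
Frame 2: STRIKE. 10 + next two rolls (0+5) = 15. Cumulative: 35
Frame 3: OPEN (0+5=5). Cumulative: 40
Frame 4: OPEN (8+0=8). Cumulative: 48
Frame 5: STRIKE. 10 + next two rolls (10+9) = 29. Cumulative: 77
Frame 6: STRIKE. 10 + next two rolls (9+0) = 19. Cumulative: 96
Frame 7: OPEN (9+0=9). Cumulative: 105
Frame 8: OPEN (6+1=7). Cumulative: 112
Frame 9: OPEN (8+1=9). Cumulative: 121
Frame 10: STRIKE. Sum of all frame-10 rolls (10+0+1) = 11. Cumulative: 132

Answer: 132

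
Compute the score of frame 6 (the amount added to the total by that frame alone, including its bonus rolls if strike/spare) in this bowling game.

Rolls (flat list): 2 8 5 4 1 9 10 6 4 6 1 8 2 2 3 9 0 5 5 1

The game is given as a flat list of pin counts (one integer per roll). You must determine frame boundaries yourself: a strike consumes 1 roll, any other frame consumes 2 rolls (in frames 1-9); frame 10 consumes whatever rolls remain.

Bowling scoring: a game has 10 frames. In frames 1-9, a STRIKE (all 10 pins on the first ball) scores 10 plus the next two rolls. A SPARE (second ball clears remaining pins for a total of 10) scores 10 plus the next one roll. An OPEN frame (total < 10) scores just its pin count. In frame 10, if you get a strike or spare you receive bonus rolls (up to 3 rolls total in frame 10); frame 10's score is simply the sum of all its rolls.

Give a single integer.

Frame 1: SPARE (2+8=10). 10 + next roll (5) = 15. Cumulative: 15
Frame 2: OPEN (5+4=9). Cumulative: 24
Frame 3: SPARE (1+9=10). 10 + next roll (10) = 20. Cumulative: 44
Frame 4: STRIKE. 10 + next two rolls (6+4) = 20. Cumulative: 64
Frame 5: SPARE (6+4=10). 10 + next roll (6) = 16. Cumulative: 80
Frame 6: OPEN (6+1=7). Cumulative: 87
Frame 7: SPARE (8+2=10). 10 + next roll (2) = 12. Cumulative: 99
Frame 8: OPEN (2+3=5). Cumulative: 104

Answer: 7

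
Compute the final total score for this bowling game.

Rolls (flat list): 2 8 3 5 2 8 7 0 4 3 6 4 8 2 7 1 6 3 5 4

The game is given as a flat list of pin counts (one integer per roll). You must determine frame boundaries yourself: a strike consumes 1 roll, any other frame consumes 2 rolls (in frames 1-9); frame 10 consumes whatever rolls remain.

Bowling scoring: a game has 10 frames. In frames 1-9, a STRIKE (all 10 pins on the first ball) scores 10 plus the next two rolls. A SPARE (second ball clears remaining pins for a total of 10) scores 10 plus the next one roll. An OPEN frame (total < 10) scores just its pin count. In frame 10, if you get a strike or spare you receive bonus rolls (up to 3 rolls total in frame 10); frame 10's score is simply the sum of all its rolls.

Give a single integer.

Frame 1: SPARE (2+8=10). 10 + next roll (3) = 13. Cumulative: 13
Frame 2: OPEN (3+5=8). Cumulative: 21
Frame 3: SPARE (2+8=10). 10 + next roll (7) = 17. Cumulative: 38
Frame 4: OPEN (7+0=7). Cumulative: 45
Frame 5: OPEN (4+3=7). Cumulative: 52
Frame 6: SPARE (6+4=10). 10 + next roll (8) = 18. Cumulative: 70
Frame 7: SPARE (8+2=10). 10 + next roll (7) = 17. Cumulative: 87
Frame 8: OPEN (7+1=8). Cumulative: 95
Frame 9: OPEN (6+3=9). Cumulative: 104
Frame 10: OPEN. Sum of all frame-10 rolls (5+4) = 9. Cumulative: 113

Answer: 113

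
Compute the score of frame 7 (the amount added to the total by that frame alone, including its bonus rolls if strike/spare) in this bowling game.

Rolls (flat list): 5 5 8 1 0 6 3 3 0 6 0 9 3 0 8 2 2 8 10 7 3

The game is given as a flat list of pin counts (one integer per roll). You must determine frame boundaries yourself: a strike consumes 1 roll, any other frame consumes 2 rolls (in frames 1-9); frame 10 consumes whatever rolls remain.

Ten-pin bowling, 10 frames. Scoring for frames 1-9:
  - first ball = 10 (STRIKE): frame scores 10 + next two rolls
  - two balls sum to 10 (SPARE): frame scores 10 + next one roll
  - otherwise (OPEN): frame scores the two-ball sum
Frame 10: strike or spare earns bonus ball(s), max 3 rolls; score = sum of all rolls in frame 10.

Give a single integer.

Answer: 3

Derivation:
Frame 1: SPARE (5+5=10). 10 + next roll (8) = 18. Cumulative: 18
Frame 2: OPEN (8+1=9). Cumulative: 27
Frame 3: OPEN (0+6=6). Cumulative: 33
Frame 4: OPEN (3+3=6). Cumulative: 39
Frame 5: OPEN (0+6=6). Cumulative: 45
Frame 6: OPEN (0+9=9). Cumulative: 54
Frame 7: OPEN (3+0=3). Cumulative: 57
Frame 8: SPARE (8+2=10). 10 + next roll (2) = 12. Cumulative: 69
Frame 9: SPARE (2+8=10). 10 + next roll (10) = 20. Cumulative: 89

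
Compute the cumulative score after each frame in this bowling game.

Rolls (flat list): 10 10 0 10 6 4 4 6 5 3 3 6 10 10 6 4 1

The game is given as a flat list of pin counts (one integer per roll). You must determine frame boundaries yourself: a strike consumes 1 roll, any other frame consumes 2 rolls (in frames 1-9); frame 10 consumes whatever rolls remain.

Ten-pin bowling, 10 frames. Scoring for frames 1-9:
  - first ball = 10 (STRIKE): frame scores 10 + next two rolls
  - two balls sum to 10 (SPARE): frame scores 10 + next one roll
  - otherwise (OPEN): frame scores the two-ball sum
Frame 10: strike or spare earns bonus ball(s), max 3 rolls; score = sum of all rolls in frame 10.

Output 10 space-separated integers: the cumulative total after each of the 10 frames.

Frame 1: STRIKE. 10 + next two rolls (10+0) = 20. Cumulative: 20
Frame 2: STRIKE. 10 + next two rolls (0+10) = 20. Cumulative: 40
Frame 3: SPARE (0+10=10). 10 + next roll (6) = 16. Cumulative: 56
Frame 4: SPARE (6+4=10). 10 + next roll (4) = 14. Cumulative: 70
Frame 5: SPARE (4+6=10). 10 + next roll (5) = 15. Cumulative: 85
Frame 6: OPEN (5+3=8). Cumulative: 93
Frame 7: OPEN (3+6=9). Cumulative: 102
Frame 8: STRIKE. 10 + next two rolls (10+6) = 26. Cumulative: 128
Frame 9: STRIKE. 10 + next two rolls (6+4) = 20. Cumulative: 148
Frame 10: SPARE. Sum of all frame-10 rolls (6+4+1) = 11. Cumulative: 159

Answer: 20 40 56 70 85 93 102 128 148 159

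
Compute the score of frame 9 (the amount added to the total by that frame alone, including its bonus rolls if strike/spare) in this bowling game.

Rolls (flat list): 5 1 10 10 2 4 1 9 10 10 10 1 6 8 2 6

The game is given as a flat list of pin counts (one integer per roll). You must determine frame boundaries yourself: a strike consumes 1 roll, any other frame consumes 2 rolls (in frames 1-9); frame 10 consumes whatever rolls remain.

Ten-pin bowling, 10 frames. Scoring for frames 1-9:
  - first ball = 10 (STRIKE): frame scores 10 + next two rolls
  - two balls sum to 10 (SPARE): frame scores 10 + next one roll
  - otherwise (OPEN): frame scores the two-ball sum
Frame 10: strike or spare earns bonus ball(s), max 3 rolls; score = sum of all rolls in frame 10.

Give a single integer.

Answer: 7

Derivation:
Frame 1: OPEN (5+1=6). Cumulative: 6
Frame 2: STRIKE. 10 + next two rolls (10+2) = 22. Cumulative: 28
Frame 3: STRIKE. 10 + next two rolls (2+4) = 16. Cumulative: 44
Frame 4: OPEN (2+4=6). Cumulative: 50
Frame 5: SPARE (1+9=10). 10 + next roll (10) = 20. Cumulative: 70
Frame 6: STRIKE. 10 + next two rolls (10+10) = 30. Cumulative: 100
Frame 7: STRIKE. 10 + next two rolls (10+1) = 21. Cumulative: 121
Frame 8: STRIKE. 10 + next two rolls (1+6) = 17. Cumulative: 138
Frame 9: OPEN (1+6=7). Cumulative: 145
Frame 10: SPARE. Sum of all frame-10 rolls (8+2+6) = 16. Cumulative: 161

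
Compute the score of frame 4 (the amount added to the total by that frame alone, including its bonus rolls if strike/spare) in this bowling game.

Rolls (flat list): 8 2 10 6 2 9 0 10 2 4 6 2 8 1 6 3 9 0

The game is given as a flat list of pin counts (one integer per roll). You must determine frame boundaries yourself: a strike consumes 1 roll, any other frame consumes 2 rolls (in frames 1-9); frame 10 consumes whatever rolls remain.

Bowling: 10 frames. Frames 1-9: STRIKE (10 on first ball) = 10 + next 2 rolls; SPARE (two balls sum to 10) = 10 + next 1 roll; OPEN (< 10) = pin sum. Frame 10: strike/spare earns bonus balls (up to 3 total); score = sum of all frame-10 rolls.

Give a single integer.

Answer: 9

Derivation:
Frame 1: SPARE (8+2=10). 10 + next roll (10) = 20. Cumulative: 20
Frame 2: STRIKE. 10 + next two rolls (6+2) = 18. Cumulative: 38
Frame 3: OPEN (6+2=8). Cumulative: 46
Frame 4: OPEN (9+0=9). Cumulative: 55
Frame 5: STRIKE. 10 + next two rolls (2+4) = 16. Cumulative: 71
Frame 6: OPEN (2+4=6). Cumulative: 77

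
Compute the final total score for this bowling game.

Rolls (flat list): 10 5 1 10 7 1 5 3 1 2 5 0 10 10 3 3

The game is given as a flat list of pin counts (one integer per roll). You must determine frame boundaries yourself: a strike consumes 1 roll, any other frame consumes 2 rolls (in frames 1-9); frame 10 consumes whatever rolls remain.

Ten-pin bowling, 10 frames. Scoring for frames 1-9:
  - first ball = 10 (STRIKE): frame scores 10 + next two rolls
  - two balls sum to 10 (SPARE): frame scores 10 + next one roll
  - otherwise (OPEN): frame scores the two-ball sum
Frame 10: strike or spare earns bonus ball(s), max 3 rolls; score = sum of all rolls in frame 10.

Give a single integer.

Frame 1: STRIKE. 10 + next two rolls (5+1) = 16. Cumulative: 16
Frame 2: OPEN (5+1=6). Cumulative: 22
Frame 3: STRIKE. 10 + next two rolls (7+1) = 18. Cumulative: 40
Frame 4: OPEN (7+1=8). Cumulative: 48
Frame 5: OPEN (5+3=8). Cumulative: 56
Frame 6: OPEN (1+2=3). Cumulative: 59
Frame 7: OPEN (5+0=5). Cumulative: 64
Frame 8: STRIKE. 10 + next two rolls (10+3) = 23. Cumulative: 87
Frame 9: STRIKE. 10 + next two rolls (3+3) = 16. Cumulative: 103
Frame 10: OPEN. Sum of all frame-10 rolls (3+3) = 6. Cumulative: 109

Answer: 109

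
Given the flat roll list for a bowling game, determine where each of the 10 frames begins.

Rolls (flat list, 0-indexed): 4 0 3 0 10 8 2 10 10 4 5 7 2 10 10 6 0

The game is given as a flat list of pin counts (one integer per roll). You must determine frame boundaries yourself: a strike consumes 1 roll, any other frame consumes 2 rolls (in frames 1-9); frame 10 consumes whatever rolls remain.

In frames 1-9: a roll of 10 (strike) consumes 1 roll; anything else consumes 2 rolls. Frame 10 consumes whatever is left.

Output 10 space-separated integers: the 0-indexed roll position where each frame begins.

Answer: 0 2 4 5 7 8 9 11 13 14

Derivation:
Frame 1 starts at roll index 0: rolls=4,0 (sum=4), consumes 2 rolls
Frame 2 starts at roll index 2: rolls=3,0 (sum=3), consumes 2 rolls
Frame 3 starts at roll index 4: roll=10 (strike), consumes 1 roll
Frame 4 starts at roll index 5: rolls=8,2 (sum=10), consumes 2 rolls
Frame 5 starts at roll index 7: roll=10 (strike), consumes 1 roll
Frame 6 starts at roll index 8: roll=10 (strike), consumes 1 roll
Frame 7 starts at roll index 9: rolls=4,5 (sum=9), consumes 2 rolls
Frame 8 starts at roll index 11: rolls=7,2 (sum=9), consumes 2 rolls
Frame 9 starts at roll index 13: roll=10 (strike), consumes 1 roll
Frame 10 starts at roll index 14: 3 remaining rolls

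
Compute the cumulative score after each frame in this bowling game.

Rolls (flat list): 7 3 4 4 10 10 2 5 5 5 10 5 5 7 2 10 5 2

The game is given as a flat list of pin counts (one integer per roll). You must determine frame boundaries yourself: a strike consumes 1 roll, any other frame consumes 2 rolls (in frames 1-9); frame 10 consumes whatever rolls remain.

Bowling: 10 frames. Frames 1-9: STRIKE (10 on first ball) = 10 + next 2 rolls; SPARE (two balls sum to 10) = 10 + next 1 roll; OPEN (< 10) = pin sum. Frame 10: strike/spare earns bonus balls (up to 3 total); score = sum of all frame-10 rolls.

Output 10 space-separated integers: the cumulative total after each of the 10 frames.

Answer: 14 22 44 61 68 88 108 125 134 151

Derivation:
Frame 1: SPARE (7+3=10). 10 + next roll (4) = 14. Cumulative: 14
Frame 2: OPEN (4+4=8). Cumulative: 22
Frame 3: STRIKE. 10 + next two rolls (10+2) = 22. Cumulative: 44
Frame 4: STRIKE. 10 + next two rolls (2+5) = 17. Cumulative: 61
Frame 5: OPEN (2+5=7). Cumulative: 68
Frame 6: SPARE (5+5=10). 10 + next roll (10) = 20. Cumulative: 88
Frame 7: STRIKE. 10 + next two rolls (5+5) = 20. Cumulative: 108
Frame 8: SPARE (5+5=10). 10 + next roll (7) = 17. Cumulative: 125
Frame 9: OPEN (7+2=9). Cumulative: 134
Frame 10: STRIKE. Sum of all frame-10 rolls (10+5+2) = 17. Cumulative: 151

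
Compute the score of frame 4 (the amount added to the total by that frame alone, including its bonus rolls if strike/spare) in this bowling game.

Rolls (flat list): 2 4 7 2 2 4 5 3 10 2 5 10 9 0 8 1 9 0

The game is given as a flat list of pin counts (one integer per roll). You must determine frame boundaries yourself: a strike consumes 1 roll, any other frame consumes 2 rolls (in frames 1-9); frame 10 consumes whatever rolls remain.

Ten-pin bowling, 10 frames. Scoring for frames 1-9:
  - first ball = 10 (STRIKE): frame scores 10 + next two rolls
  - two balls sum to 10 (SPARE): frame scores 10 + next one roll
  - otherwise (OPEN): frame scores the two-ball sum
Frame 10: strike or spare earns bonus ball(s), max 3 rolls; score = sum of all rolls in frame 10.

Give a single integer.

Answer: 8

Derivation:
Frame 1: OPEN (2+4=6). Cumulative: 6
Frame 2: OPEN (7+2=9). Cumulative: 15
Frame 3: OPEN (2+4=6). Cumulative: 21
Frame 4: OPEN (5+3=8). Cumulative: 29
Frame 5: STRIKE. 10 + next two rolls (2+5) = 17. Cumulative: 46
Frame 6: OPEN (2+5=7). Cumulative: 53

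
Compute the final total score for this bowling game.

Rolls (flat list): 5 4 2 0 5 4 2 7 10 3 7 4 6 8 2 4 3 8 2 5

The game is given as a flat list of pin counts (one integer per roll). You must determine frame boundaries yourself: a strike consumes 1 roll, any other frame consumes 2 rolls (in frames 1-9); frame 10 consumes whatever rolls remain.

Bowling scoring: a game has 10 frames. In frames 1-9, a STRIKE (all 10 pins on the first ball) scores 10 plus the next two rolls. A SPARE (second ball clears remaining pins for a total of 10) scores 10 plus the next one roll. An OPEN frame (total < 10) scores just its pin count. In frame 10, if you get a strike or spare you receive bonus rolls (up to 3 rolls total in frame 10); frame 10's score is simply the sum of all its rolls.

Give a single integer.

Answer: 117

Derivation:
Frame 1: OPEN (5+4=9). Cumulative: 9
Frame 2: OPEN (2+0=2). Cumulative: 11
Frame 3: OPEN (5+4=9). Cumulative: 20
Frame 4: OPEN (2+7=9). Cumulative: 29
Frame 5: STRIKE. 10 + next two rolls (3+7) = 20. Cumulative: 49
Frame 6: SPARE (3+7=10). 10 + next roll (4) = 14. Cumulative: 63
Frame 7: SPARE (4+6=10). 10 + next roll (8) = 18. Cumulative: 81
Frame 8: SPARE (8+2=10). 10 + next roll (4) = 14. Cumulative: 95
Frame 9: OPEN (4+3=7). Cumulative: 102
Frame 10: SPARE. Sum of all frame-10 rolls (8+2+5) = 15. Cumulative: 117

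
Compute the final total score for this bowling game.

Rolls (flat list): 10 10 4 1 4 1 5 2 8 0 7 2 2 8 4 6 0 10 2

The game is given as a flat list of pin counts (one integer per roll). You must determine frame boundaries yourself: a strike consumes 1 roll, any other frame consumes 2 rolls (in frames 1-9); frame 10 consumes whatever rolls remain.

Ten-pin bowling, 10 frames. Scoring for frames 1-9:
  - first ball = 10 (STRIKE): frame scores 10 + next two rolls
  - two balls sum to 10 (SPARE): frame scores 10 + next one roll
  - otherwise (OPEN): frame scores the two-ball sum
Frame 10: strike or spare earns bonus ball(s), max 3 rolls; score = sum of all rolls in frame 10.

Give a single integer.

Frame 1: STRIKE. 10 + next two rolls (10+4) = 24. Cumulative: 24
Frame 2: STRIKE. 10 + next two rolls (4+1) = 15. Cumulative: 39
Frame 3: OPEN (4+1=5). Cumulative: 44
Frame 4: OPEN (4+1=5). Cumulative: 49
Frame 5: OPEN (5+2=7). Cumulative: 56
Frame 6: OPEN (8+0=8). Cumulative: 64
Frame 7: OPEN (7+2=9). Cumulative: 73
Frame 8: SPARE (2+8=10). 10 + next roll (4) = 14. Cumulative: 87
Frame 9: SPARE (4+6=10). 10 + next roll (0) = 10. Cumulative: 97
Frame 10: SPARE. Sum of all frame-10 rolls (0+10+2) = 12. Cumulative: 109

Answer: 109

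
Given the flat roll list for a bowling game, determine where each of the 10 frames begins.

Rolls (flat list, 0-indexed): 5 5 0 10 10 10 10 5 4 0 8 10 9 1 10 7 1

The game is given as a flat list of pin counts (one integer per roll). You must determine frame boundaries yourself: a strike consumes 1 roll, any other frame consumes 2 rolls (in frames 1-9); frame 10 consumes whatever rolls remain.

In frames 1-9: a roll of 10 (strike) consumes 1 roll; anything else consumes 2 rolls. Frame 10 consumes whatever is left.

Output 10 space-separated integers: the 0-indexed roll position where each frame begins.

Answer: 0 2 4 5 6 7 9 11 12 14

Derivation:
Frame 1 starts at roll index 0: rolls=5,5 (sum=10), consumes 2 rolls
Frame 2 starts at roll index 2: rolls=0,10 (sum=10), consumes 2 rolls
Frame 3 starts at roll index 4: roll=10 (strike), consumes 1 roll
Frame 4 starts at roll index 5: roll=10 (strike), consumes 1 roll
Frame 5 starts at roll index 6: roll=10 (strike), consumes 1 roll
Frame 6 starts at roll index 7: rolls=5,4 (sum=9), consumes 2 rolls
Frame 7 starts at roll index 9: rolls=0,8 (sum=8), consumes 2 rolls
Frame 8 starts at roll index 11: roll=10 (strike), consumes 1 roll
Frame 9 starts at roll index 12: rolls=9,1 (sum=10), consumes 2 rolls
Frame 10 starts at roll index 14: 3 remaining rolls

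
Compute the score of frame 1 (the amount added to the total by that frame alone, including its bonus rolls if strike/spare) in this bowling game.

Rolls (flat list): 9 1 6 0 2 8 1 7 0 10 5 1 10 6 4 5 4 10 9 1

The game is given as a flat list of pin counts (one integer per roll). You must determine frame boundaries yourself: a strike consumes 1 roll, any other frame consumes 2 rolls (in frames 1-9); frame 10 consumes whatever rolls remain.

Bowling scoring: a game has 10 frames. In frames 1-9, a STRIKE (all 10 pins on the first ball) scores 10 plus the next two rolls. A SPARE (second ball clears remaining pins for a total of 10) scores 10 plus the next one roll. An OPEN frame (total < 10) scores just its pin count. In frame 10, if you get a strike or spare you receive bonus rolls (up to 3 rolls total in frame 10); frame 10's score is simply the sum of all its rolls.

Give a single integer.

Frame 1: SPARE (9+1=10). 10 + next roll (6) = 16. Cumulative: 16
Frame 2: OPEN (6+0=6). Cumulative: 22
Frame 3: SPARE (2+8=10). 10 + next roll (1) = 11. Cumulative: 33

Answer: 16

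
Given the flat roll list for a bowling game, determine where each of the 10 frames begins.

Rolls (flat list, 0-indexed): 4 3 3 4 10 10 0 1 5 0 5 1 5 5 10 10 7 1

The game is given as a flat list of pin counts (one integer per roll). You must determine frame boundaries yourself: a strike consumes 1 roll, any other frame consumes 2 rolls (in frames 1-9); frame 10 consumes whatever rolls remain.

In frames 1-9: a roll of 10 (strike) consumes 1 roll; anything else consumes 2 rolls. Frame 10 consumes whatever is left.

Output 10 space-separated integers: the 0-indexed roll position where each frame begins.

Answer: 0 2 4 5 6 8 10 12 14 15

Derivation:
Frame 1 starts at roll index 0: rolls=4,3 (sum=7), consumes 2 rolls
Frame 2 starts at roll index 2: rolls=3,4 (sum=7), consumes 2 rolls
Frame 3 starts at roll index 4: roll=10 (strike), consumes 1 roll
Frame 4 starts at roll index 5: roll=10 (strike), consumes 1 roll
Frame 5 starts at roll index 6: rolls=0,1 (sum=1), consumes 2 rolls
Frame 6 starts at roll index 8: rolls=5,0 (sum=5), consumes 2 rolls
Frame 7 starts at roll index 10: rolls=5,1 (sum=6), consumes 2 rolls
Frame 8 starts at roll index 12: rolls=5,5 (sum=10), consumes 2 rolls
Frame 9 starts at roll index 14: roll=10 (strike), consumes 1 roll
Frame 10 starts at roll index 15: 3 remaining rolls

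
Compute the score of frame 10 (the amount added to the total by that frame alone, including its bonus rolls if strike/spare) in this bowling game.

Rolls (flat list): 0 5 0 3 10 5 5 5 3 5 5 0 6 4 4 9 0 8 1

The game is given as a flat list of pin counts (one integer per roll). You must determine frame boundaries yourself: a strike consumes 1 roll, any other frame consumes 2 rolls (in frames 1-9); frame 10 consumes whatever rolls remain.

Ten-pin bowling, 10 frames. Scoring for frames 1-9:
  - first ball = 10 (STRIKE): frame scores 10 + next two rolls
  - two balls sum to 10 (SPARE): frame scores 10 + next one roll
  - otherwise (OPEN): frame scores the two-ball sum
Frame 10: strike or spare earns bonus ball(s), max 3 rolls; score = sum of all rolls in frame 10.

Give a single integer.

Answer: 9

Derivation:
Frame 1: OPEN (0+5=5). Cumulative: 5
Frame 2: OPEN (0+3=3). Cumulative: 8
Frame 3: STRIKE. 10 + next two rolls (5+5) = 20. Cumulative: 28
Frame 4: SPARE (5+5=10). 10 + next roll (5) = 15. Cumulative: 43
Frame 5: OPEN (5+3=8). Cumulative: 51
Frame 6: SPARE (5+5=10). 10 + next roll (0) = 10. Cumulative: 61
Frame 7: OPEN (0+6=6). Cumulative: 67
Frame 8: OPEN (4+4=8). Cumulative: 75
Frame 9: OPEN (9+0=9). Cumulative: 84
Frame 10: OPEN. Sum of all frame-10 rolls (8+1) = 9. Cumulative: 93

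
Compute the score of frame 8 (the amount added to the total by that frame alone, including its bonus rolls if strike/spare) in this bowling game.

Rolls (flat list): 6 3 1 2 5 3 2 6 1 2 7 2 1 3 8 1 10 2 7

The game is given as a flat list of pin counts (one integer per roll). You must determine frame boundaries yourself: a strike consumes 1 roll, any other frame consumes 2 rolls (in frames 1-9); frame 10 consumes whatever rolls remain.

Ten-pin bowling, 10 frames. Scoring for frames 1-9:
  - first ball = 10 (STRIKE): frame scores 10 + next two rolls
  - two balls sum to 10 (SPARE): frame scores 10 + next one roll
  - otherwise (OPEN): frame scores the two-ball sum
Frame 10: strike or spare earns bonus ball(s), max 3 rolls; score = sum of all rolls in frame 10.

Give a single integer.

Frame 1: OPEN (6+3=9). Cumulative: 9
Frame 2: OPEN (1+2=3). Cumulative: 12
Frame 3: OPEN (5+3=8). Cumulative: 20
Frame 4: OPEN (2+6=8). Cumulative: 28
Frame 5: OPEN (1+2=3). Cumulative: 31
Frame 6: OPEN (7+2=9). Cumulative: 40
Frame 7: OPEN (1+3=4). Cumulative: 44
Frame 8: OPEN (8+1=9). Cumulative: 53
Frame 9: STRIKE. 10 + next two rolls (2+7) = 19. Cumulative: 72
Frame 10: OPEN. Sum of all frame-10 rolls (2+7) = 9. Cumulative: 81

Answer: 9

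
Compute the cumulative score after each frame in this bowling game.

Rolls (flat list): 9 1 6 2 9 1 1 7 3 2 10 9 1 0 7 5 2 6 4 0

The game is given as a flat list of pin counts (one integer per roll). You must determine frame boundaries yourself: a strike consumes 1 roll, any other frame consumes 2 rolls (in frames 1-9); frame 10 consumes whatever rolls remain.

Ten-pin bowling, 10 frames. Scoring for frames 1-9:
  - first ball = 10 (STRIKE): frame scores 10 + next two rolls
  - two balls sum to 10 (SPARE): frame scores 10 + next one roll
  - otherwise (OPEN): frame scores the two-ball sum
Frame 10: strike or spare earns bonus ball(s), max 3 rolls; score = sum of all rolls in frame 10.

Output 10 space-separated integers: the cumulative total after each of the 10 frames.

Answer: 16 24 35 43 48 68 78 85 92 102

Derivation:
Frame 1: SPARE (9+1=10). 10 + next roll (6) = 16. Cumulative: 16
Frame 2: OPEN (6+2=8). Cumulative: 24
Frame 3: SPARE (9+1=10). 10 + next roll (1) = 11. Cumulative: 35
Frame 4: OPEN (1+7=8). Cumulative: 43
Frame 5: OPEN (3+2=5). Cumulative: 48
Frame 6: STRIKE. 10 + next two rolls (9+1) = 20. Cumulative: 68
Frame 7: SPARE (9+1=10). 10 + next roll (0) = 10. Cumulative: 78
Frame 8: OPEN (0+7=7). Cumulative: 85
Frame 9: OPEN (5+2=7). Cumulative: 92
Frame 10: SPARE. Sum of all frame-10 rolls (6+4+0) = 10. Cumulative: 102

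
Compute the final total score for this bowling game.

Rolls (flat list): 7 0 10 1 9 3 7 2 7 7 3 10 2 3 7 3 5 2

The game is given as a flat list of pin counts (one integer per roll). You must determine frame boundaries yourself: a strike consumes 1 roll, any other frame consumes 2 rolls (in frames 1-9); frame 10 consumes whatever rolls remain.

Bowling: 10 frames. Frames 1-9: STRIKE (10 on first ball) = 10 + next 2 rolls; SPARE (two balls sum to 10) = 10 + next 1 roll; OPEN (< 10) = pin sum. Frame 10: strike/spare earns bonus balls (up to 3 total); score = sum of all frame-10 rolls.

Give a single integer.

Frame 1: OPEN (7+0=7). Cumulative: 7
Frame 2: STRIKE. 10 + next two rolls (1+9) = 20. Cumulative: 27
Frame 3: SPARE (1+9=10). 10 + next roll (3) = 13. Cumulative: 40
Frame 4: SPARE (3+7=10). 10 + next roll (2) = 12. Cumulative: 52
Frame 5: OPEN (2+7=9). Cumulative: 61
Frame 6: SPARE (7+3=10). 10 + next roll (10) = 20. Cumulative: 81
Frame 7: STRIKE. 10 + next two rolls (2+3) = 15. Cumulative: 96
Frame 8: OPEN (2+3=5). Cumulative: 101
Frame 9: SPARE (7+3=10). 10 + next roll (5) = 15. Cumulative: 116
Frame 10: OPEN. Sum of all frame-10 rolls (5+2) = 7. Cumulative: 123

Answer: 123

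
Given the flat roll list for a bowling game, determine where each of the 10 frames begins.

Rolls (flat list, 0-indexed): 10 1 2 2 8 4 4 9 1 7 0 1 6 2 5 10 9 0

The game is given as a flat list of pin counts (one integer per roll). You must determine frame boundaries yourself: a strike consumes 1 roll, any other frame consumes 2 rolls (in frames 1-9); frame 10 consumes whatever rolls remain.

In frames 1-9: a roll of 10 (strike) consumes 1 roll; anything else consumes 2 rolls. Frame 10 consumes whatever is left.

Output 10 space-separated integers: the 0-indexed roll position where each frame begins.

Answer: 0 1 3 5 7 9 11 13 15 16

Derivation:
Frame 1 starts at roll index 0: roll=10 (strike), consumes 1 roll
Frame 2 starts at roll index 1: rolls=1,2 (sum=3), consumes 2 rolls
Frame 3 starts at roll index 3: rolls=2,8 (sum=10), consumes 2 rolls
Frame 4 starts at roll index 5: rolls=4,4 (sum=8), consumes 2 rolls
Frame 5 starts at roll index 7: rolls=9,1 (sum=10), consumes 2 rolls
Frame 6 starts at roll index 9: rolls=7,0 (sum=7), consumes 2 rolls
Frame 7 starts at roll index 11: rolls=1,6 (sum=7), consumes 2 rolls
Frame 8 starts at roll index 13: rolls=2,5 (sum=7), consumes 2 rolls
Frame 9 starts at roll index 15: roll=10 (strike), consumes 1 roll
Frame 10 starts at roll index 16: 2 remaining rolls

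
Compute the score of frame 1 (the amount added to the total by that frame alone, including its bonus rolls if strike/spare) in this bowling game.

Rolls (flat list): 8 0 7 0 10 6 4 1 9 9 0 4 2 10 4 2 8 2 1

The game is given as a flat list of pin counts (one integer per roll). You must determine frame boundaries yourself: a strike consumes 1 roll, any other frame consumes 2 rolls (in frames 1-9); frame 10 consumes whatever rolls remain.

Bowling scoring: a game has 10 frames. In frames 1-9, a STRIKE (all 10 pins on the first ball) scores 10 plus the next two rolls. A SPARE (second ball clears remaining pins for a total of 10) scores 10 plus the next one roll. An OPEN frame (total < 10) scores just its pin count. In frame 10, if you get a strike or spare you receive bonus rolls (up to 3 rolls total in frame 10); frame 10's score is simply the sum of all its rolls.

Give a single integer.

Frame 1: OPEN (8+0=8). Cumulative: 8
Frame 2: OPEN (7+0=7). Cumulative: 15
Frame 3: STRIKE. 10 + next two rolls (6+4) = 20. Cumulative: 35

Answer: 8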